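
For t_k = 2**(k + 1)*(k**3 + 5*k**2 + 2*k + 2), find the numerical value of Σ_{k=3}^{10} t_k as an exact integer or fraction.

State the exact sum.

Σ = 4964032

t_(k+1)/t_k = 2*(k**3 + 8*k**2 + 15*k + 10)/(k**3 + 5*k**2 + 2*k + 2).
Take A(k)=2, B(k)=1, C(k)=k**3 + 5*k**2 + 2*k + 2.
Solve (2)·f(k+1) − (1)·f(k) = k**3 + 5*k**2 + 2*k + 2.
d = 3 from the (0,0,3) case.
Solving with deg f ≤ 3: f(k) = (k + 1)*(k**2 - 2*k + 2).
Certificate R = B(k−1)f/C = (k + 1)*(k**2 - 2*k + 2)/(k**3 + 5*k**2 + 2*k + 2) gives s_k = 2**(k + 1)*(k**3 - k**2 + 2).
Verify: 2**(k + 1)*(k**3 + 5*k**2 + 2*k + 2) matches t_k.
Sum = s_(11) − s_(3); s_(11) = 4964352, s_(3) = 320 ⇒ 4964032.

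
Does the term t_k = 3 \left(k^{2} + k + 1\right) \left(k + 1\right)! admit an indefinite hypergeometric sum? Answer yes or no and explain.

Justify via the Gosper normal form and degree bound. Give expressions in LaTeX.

Ratio r(k) = (k + 2)*(k + (k + 1)**2 + 2)/(k**2 + k + 1).
Factor: A=k + 2; B=1; C=k**2 + k + 1.
f must satisfy (k + 2)·f(k+1) − (1)·f(k) = k**2 + k + 1.
From deg A=1, deg B=0, deg C=2: d=1.
Solve for f: f(k) = k - 1 (degree 1 ≤ 1).
Then R = B(k−1)f/C = (k - 1)/(k**2 + k + 1), so s_k = R(k)·t_k = 3*(k - 1)*factorial(k + 1).
s_(k+1) − s_k = 3*(k**2 + k + 1)*factorial(k + 1) = t_k.

Yes. s_k = 3 \left(k - 1\right) \left(k + 1\right)!.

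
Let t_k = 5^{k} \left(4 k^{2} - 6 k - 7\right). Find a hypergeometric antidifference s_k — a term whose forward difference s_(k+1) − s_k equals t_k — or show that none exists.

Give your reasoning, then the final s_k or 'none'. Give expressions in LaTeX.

s_k = 5^{k} \left(k^{2} - 4 k + 2\right)

r(k) = 5*(4*k**2 + 2*k - 9)/(4*k**2 - 6*k - 7) after simplifying.
Take A(k)=5, B(k)=1, C(k)=k**2 - 3*k/2 - 7/4.
Key eq: (5)·f(k+1) = (1)·f(k) + (k**2 - 3*k/2 - 7/4).
d = 2 from the (0,0,2) case.
Match coefficients ⇒ f(k) = (k**2 - 4*k + 2)/4.
Certificate R = B(k−1)f/C = (k**2 - 4*k + 2)/(4*k**2 - 6*k - 7) gives s_k = 5**k*(k**2 - 4*k + 2).
Δs = 5**k*(4*k**2 - 6*k - 7), as required.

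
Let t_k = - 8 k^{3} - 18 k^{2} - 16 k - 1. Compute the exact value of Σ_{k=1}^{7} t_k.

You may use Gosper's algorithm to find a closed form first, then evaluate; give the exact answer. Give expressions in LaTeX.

Ratio r(k) = (8*k**3 + 42*k**2 + 76*k + 43)/(8*k**3 + 18*k**2 + 16*k + 1).
A = 1, B = 1, C = k**3 + 9*k**2/4 + 2*k + 1/8.
Solve (1)·f(k+1) − (1)·f(k) = k**3 + 9*k**2/4 + 2*k + 1/8.
d = 4 from the (0,0,3) case.
Match coefficients ⇒ f(k) = k*(2*k**3 + 2*k**2 + k - 4)/8.
Then R = B(k−1)f/C = k*(2*k**3 + 2*k**2 + k - 4)/(8*k**3 + 18*k**2 + 16*k + 1), so s_k = R(k)·t_k = k*(-2*k**3 - 2*k**2 - k + 4).
Check: Δs_k = -8*k**3 - 18*k**2 - 16*k - 1. ✓
Evaluate s at k=8 and k=1: -9248 and -1; difference -9247.

Σ = -9247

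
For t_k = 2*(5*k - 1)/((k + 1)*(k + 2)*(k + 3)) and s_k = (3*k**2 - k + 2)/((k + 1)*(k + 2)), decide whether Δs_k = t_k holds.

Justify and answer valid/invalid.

Valid: the claim telescopes to t_k.

s_(k+1) = (-k + 3*(k + 1)**2 + 1)/((k + 2)*(k + 3))
s_(k+1) − s_k = 2*(5*k - 1)/(k**3 + 6*k**2 + 11*k + 6)
(s_(k+1) − s_k) − t_k = 0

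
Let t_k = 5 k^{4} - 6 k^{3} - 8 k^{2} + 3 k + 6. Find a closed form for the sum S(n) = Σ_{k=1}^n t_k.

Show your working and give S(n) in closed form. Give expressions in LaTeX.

S(n) = n \left(n^{4} + n^{3} - 4 n^{2} - 4 n + 6\right)

t_(k+1)/t_k = k*(5*k**3 + 14*k**2 + 4*k - 11)/(5*k**4 - 6*k**3 - 8*k**2 + 3*k + 6).
So A=1 and B=1, with C=k**4 - 6*k**3/5 - 8*k**2/5 + 3*k/5 + 6/5.
Need (1)·f(k+1) − (1)·f(k) = k**4 - 6*k**3/5 - 8*k**2/5 + 3*k/5 + 6/5.
d = 5 from the (0,0,4) case.
Coefficient equations give f(k) = k*(k**4 - 4*k**3 + 2*k**2 + 4*k + 3)/5.
Certificate R = B(k−1)f/C = k*(k**4 - 4*k**3 + 2*k**2 + 4*k + 3)/((k - 1)*(5*k**3 - k**2 - 9*k - 6)) gives s_k = k*(k**4 - 4*k**3 + 2*k**2 + 4*k + 3).
Δs = 5*k**4 - 6*k**3 - 8*k**2 + 3*k + 6, as required.
s_(n+1) = n**5 + n**4 - 4*n**3 - 4*n**2 + 6*n + 6 and s_(1) = 6, so S(n) = n*(n**4 + n**3 - 4*n**2 - 4*n + 6).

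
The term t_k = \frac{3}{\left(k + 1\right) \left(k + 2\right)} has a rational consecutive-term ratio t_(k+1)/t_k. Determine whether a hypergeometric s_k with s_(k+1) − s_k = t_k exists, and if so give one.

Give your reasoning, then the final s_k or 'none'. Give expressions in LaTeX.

s_k = \frac{3 k}{k + 1}

Compute t_(k+1)/t_k: get (k + 1)/(k + 3).
Gosper form: A/B · C(k+1)/C(k) with A=k + 1, B=k + 3, C=1.
f must satisfy (k + 1)·f(k+1) − (k + 2)·f(k) = 1.
From deg A=1, deg B=1, deg C=0: d=1.
Match coefficients ⇒ f(k) = k.
Then R = B(k−1)f/C = k*(k + 2), so s_k = R(k)·t_k = 3*k/(k + 1).
Check: Δs_k = 3/(k**2 + 3*k + 2). ✓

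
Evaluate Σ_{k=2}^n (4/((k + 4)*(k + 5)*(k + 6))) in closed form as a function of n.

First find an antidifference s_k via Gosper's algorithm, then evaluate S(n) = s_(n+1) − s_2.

S(n) = (n**2 + 11*n - 12)/(21*(n**2 + 11*n + 30))

Step 1: r(k) = (k + 4)/(k + 7).
So A=k + 4 and B=k + 7, with C=1.
Solve (k + 4)·f(k+1) − (k + 6)·f(k) = 1.
deg f ≤ 2 (via 1,1,0).
Match coefficients ⇒ f(k) = k*(k + 9)/40.
R(k) = B(k−1)·f(k)/C(k) = k*(k + 6)*(k + 9)/40; s_k = R·t_k = k*(k + 9)/(10*(k + 4)*(k + 5)).
s_(k+1) − s_k = 4/(k**3 + 15*k**2 + 74*k + 120) = t_k.
Telescope: S(n) = s_(n+1) − s_(2) = (n**2 + 11*n + 10)/(10*(n**2 + 11*n + 30)) − (11/210) = (n**2 + 11*n - 12)/(21*(n**2 + 11*n + 30)).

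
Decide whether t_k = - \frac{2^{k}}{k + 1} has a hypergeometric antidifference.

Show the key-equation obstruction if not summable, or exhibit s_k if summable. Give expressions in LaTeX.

The ratio is 2*(k + 1)/(k + 2).
Factor: A=2*k + 2; B=k + 2; C=1.
f must satisfy (2*k + 2)·f(k+1) − (k + 1)·f(k) = 1.
d = -1 from the (1,1,0) case.
d = -1 < 0 ⇒ no nonzero polynomial f; not summable.

No — key equation has no polynomial f.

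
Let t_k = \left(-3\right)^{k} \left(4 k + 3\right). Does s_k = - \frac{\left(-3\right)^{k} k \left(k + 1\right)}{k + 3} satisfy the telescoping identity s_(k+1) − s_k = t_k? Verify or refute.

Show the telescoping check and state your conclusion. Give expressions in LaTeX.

s_(k+1) = 3*(-3)**k*(k + 1)*(k + 2)/(k + 4)
s_(k+1) − s_k = (-3)**k*(k + 1)*(k*(k + 4) + 3*(k + 2)*(k + 3))/((k + 3)*(k + 4))
(s_(k+1) − s_k) − t_k = (-3)**k*(-8*k**2 - 32*k - 18)/(k**2 + 7*k + 12)

Invalid: residual \frac{\left(-3\right)^{k} \left(- 8 k^{2} - 32 k - 18\right)}{k^{2} + 7 k + 12} ≠ 0.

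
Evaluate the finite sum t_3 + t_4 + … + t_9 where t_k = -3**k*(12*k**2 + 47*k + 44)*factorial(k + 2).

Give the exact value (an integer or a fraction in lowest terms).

Σ = -1159667184572280

Ratio r(k) = 3*(12*k**3 + 107*k**2 + 316*k + 309)/(12*k**2 + 47*k + 44).
Factor: A=3*k + 9; B=1; C=k**2 + 47*k/12 + 11/3.
Solve (3*k + 9)·f(k+1) − (1)·f(k) = k**2 + 47*k/12 + 11/3.
d = 1 from the (1,0,2) case.
Solve for f: f(k) = (4*k + 1)/12 (degree 1 ≤ 1).
Get s_k = R·t_k = -3**k*(4*k + 1)*factorial(k + 2) with R(k) = B(k−1)f(k)/C(k) = (4*k + 1)/(12*k**2 + 47*k + 44).
Check: Δs_k = -3**k*(12*k**2 + 47*k + 44)*factorial(k + 2). ✓
Evaluate s at k=10 and k=3: -1159667184614400 and -42120; difference -1159667184572280.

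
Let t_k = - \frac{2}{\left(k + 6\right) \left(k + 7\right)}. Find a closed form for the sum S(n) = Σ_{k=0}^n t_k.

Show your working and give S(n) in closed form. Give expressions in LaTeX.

r(k) = (k + 6)/(k + 8) after simplifying.
Gosper form: A/B · C(k+1)/C(k) with A=k + 6, B=k + 8, C=1.
Key eq: (k + 6)·f(k+1) = (k + 7)·f(k) + (1).
From deg A=1, deg B=1, deg C=0: d=1.
Coefficient equations give f(k) = k/6.
Get s_k = R·t_k = -k/(3*k + 18) with R(k) = B(k−1)f(k)/C(k) = k*(k + 7)/6.
Check: Δs_k = -2/(k**2 + 13*k + 42). ✓
Evaluate: s_(n+1) = (-n - 1)/(3*(n + 7)); subtract s_(0) = 0 ⇒ S(n) = (-n - 1)/(3*(n + 7)).

S(n) = \frac{- n - 1}{3 \left(n + 7\right)}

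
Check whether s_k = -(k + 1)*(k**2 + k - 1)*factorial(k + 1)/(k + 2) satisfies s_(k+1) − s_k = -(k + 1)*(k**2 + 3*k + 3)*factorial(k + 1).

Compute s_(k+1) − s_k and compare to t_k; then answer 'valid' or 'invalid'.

s_(k+1) = -(k + 2)*(k**2 + 3*k + 1)*factorial(k + 2)/(k + 3)
s_(k+1) − s_k = -(k**5 + 8*k**4 + 26*k**3 + 44*k**2 + 37*k + 11)*factorial(k + 1)/((k + 2)*(k + 3))
(s_(k+1) − s_k) − t_k = (k**4 + 6*k**3 + 13*k**2 + 14*k + 7)*factorial(k + 1)/((k + 2)*(k + 3))

Invalid: residual (k**4 + 6*k**3 + 13*k**2 + 14*k + 7)*factorial(k + 1)/((k + 2)*(k + 3)) ≠ 0.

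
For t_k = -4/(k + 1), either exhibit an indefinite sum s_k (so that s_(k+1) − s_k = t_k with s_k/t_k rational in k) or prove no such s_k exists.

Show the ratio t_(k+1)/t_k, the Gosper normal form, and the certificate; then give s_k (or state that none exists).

none (Gosper's algorithm certifies no s_k)

Ratio r(k) = (k + 1)/(k + 2).
Take A(k)=k + 1, B(k)=k + 2, C(k)=1.
Solve (k + 1)·f(k+1) − (k + 1)·f(k) = 1.
d = 0 from the (1,1,0) case.
f = c0 ⇒ A·f(k+1) − B(k−1)·f(k) − C = -1. The system {-1 = 0} is inconsistent; no antidifference.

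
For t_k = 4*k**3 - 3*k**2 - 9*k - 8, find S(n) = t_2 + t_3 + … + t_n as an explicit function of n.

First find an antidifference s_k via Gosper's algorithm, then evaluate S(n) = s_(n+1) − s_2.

S(n) = n**4 + n**3 - 5*n**2 - 13*n + 16

Step 1: r(k) = (4*k**3 + 9*k**2 - 3*k - 16)/(4*k**3 - 3*k**2 - 9*k - 8).
Normal form (A,B,C) = (1, 1, k**3 - 3*k**2/4 - 9*k/4 - 2).
Solve (1)·f(k+1) − (1)·f(k) = k**3 - 3*k**2/4 - 9*k/4 - 2.
deg f ≤ 4 (via 0,0,3).
Coefficient equations give f(k) = k*(k**3 - 3*k**2 - 2*k - 4)/4.
R(k) = B(k−1)·f(k)/C(k) = k*(k**3 - 3*k**2 - 2*k - 4)/(4*k**3 - 3*k**2 - 9*k - 8); s_k = R·t_k = k*(k**3 - 3*k**2 - 2*k - 4).
s_(k+1) − s_k = 4*k**3 - 3*k**2 - 9*k - 8 = t_k.
Σ_(k=2)^n t_k = s_(n+1) − s_(2) = (n**4 + n**3 - 5*n**2 - 13*n - 8) − (-24), i.e. n**4 + n**3 - 5*n**2 - 13*n + 16.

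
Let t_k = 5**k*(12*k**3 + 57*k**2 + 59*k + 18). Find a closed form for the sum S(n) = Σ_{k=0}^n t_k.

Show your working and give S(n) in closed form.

The ratio is 5*(12*k**3 + 93*k**2 + 209*k + 146)/(12*k**3 + 57*k**2 + 59*k + 18).
So A=5 and B=1, with C=k**3 + 19*k**2/4 + 59*k/12 + 3/2.
Set up (5)·f(k+1) − (1)·f(k) − (k**3 + 19*k**2/4 + 59*k/12 + 3/2) = 0.
Bound: deg f ≤ 3.
Solve for f: f(k) = (3*k**3 + 3*k**2 - 4*k + 2)/12 (degree 3 ≤ 3).
Certificate R = B(k−1)f/C = (3*k**3 + 3*k**2 - 4*k + 2)/(12*k**3 + 57*k**2 + 59*k + 18) gives s_k = 5**k*(3*k**3 + 3*k**2 - 4*k + 2).
Verify: 5**k*(12*k**3 + 57*k**2 + 59*k + 18) matches t_k.
Telescope: S(n) = s_(n+1) − s_(0) = 5**(n + 1)*(3*n**3 + 12*n**2 + 11*n + 4) − (2) = 15*5**n*n**3 + 60*5**n*n**2 + 55*5**n*n + 20*5**n - 2.

S(n) = 15*5**n*n**3 + 60*5**n*n**2 + 55*5**n*n + 20*5**n - 2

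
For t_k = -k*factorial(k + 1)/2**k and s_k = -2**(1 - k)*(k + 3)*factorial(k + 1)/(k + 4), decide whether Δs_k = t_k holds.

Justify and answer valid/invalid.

Invalid: residual (k**2 + 4*k - 2)*factorial(k + 1)/(2**k*(k + 4)*(k + 5)) ≠ 0.

s_(k+1) = -(k + 4)*factorial(k + 2)/(2**k*(k + 5))
s_(k+1) − s_k = -(k**3 + 8*k**2 + 16*k + 2)*factorial(k + 1)/(2**k*(k + 4)*(k + 5))
(s_(k+1) − s_k) − t_k = (k**2 + 4*k - 2)*factorial(k + 1)/(2**k*(k + 4)*(k + 5))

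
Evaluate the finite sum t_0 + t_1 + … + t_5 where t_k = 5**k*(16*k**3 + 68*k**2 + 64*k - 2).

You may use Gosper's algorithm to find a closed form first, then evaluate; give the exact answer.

Σ = 14203128

Ratio r(k) = 5*(8*k**3 + 58*k**2 + 124*k + 73)/(8*k**3 + 34*k**2 + 32*k - 1).
Normal form (A,B,C) = (5, 1, k**3 + 17*k**2/4 + 4*k - 1/8).
Key eq: (5)·f(k+1) = (1)·f(k) + (k**3 + 17*k**2/4 + 4*k - 1/8).
From deg A=0, deg B=0, deg C=3: d=3.
Solve for f: f(k) = (4*k**3 + 2*k**2 - 4*k - 3)/16 (degree 3 ≤ 3).
Get s_k = R·t_k = 5**k*(4*k**3 + 2*k**2 - 4*k - 3) with R(k) = B(k−1)f(k)/C(k) = (4*k**3 + 2*k**2 - 4*k - 3)/(2*(8*k**3 + 34*k**2 + 32*k - 1)).
Δs = 5**k*(16*k**3 + 68*k**2 + 64*k - 2), as required.
Sum = s_(6) − s_(0); s_(6) = 14203125, s_(0) = -3 ⇒ 14203128.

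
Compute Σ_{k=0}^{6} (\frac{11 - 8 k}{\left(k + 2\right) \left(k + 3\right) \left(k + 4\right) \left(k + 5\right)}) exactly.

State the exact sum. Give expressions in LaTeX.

The ratio is (k + 2)*(8*k - 3)/((k + 6)*(8*k - 11)).
Take A(k)=k + 2, B(k)=k + 6, C(k)=k - 11/8.
f must satisfy (k + 2)·f(k+1) − (k + 5)·f(k) = k - 11/8.
deg f ≤ 3 (via 1,1,1).
Match coefficients ⇒ f(k) = -k*(k**2 + 9*k + 122)/192.
R(k) = B(k−1)·f(k)/C(k) = -k*(k + 5)*(k**2 + 9*k + 122)/(24*(8*k - 11)); s_k = R·t_k = k*(k**2 + 9*k + 122)/(24*(k + 2)*(k + 3)*(k + 4)).
Verify: (11 - 8*k)/(k**4 + 14*k**3 + 71*k**2 + 154*k + 120) matches t_k.
Sum = s_(7) − s_(0); s_(7) = 91/1320, s_(0) = 0 ⇒ 91/1320.

Σ = 91/1320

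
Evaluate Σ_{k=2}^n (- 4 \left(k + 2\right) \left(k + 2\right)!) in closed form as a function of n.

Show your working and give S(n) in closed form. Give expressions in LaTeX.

The ratio is (k + 3)**2/(k + 2).
Factor: A=k + 3; B=1; C=k + 2.
Key eq: (k + 3)·f(k+1) = (1)·f(k) + (k + 2).
From deg A=1, deg B=0, deg C=1: d=0.
Match coefficients ⇒ f(k) = 1.
R(k) = B(k−1)·f(k)/C(k) = 1/(k + 2); s_k = R·t_k = -4*factorial(k + 2).
s_(k+1) − s_k = -4*(k + 2)*factorial(k + 2) = t_k.
Telescope: S(n) = s_(n+1) − s_(2) = -4*factorial(n + 3) − (-96) = 96 - 4*factorial(n + 3).

S(n) = 96 - 4 \left(n + 3\right)!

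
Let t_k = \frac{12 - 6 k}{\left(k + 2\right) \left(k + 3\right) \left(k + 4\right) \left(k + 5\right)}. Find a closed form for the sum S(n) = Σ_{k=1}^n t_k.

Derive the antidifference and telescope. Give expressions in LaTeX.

S(n) = \frac{n \left(- n^{2} - 12 n + 133\right)}{60 \left(n^{3} + 12 n^{2} + 47 n + 60\right)}

The ratio is (k - 1)*(k + 2)/((k - 2)*(k + 6)).
So A=k + 2 and B=k + 6, with C=k - 2.
f must satisfy (k + 2)·f(k+1) − (k + 5)·f(k) = k - 2.
Degrees (1,1,1) ⇒ d ≤ 3.
Match coefficients ⇒ f(k) = -k*(k**2 + 9*k + 62)/72.
Certificate R = B(k−1)f/C = -k*(k + 5)*(k**2 + 9*k + 62)/(72*(k - 2)) gives s_k = k*(k**2 + 9*k + 62)/(12*(k + 2)*(k + 3)*(k + 4)).
Verify: 6*(2 - k)/(k**4 + 14*k**3 + 71*k**2 + 154*k + 120) matches t_k.
Telescope: S(n) = s_(n+1) − s_(1) = (n**3 + 12*n**2 + 83*n + 72)/(12*(n**3 + 12*n**2 + 47*n + 60)) − (1/10) = n*(-n**2 - 12*n + 133)/(60*(n**3 + 12*n**2 + 47*n + 60)).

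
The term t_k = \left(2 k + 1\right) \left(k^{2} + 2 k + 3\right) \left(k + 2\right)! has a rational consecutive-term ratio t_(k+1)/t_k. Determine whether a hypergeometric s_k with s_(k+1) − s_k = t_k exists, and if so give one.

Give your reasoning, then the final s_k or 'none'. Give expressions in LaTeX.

Ratio r(k) = (k + 3)*(2*k + 3)*(2*k + (k + 1)**2 + 5)/((2*k + 1)*(k**2 + 2*k + 3)).
So A=k + 3 and B=1, with C=k**3 + 5*k**2/2 + 4*k + 3/2.
Need (k + 3)·f(k+1) − (1)·f(k) = k**3 + 5*k**2/2 + 4*k + 3/2.
Degrees (1,0,3) ⇒ d ≤ 2.
Coefficient equations give f(k) = (2*k**2 - 3*k + 3)/2.
So s_k = (B(k−1)f/C)·t_k = ((2*k**2 - 3*k + 3)/((2*k + 1)*(k**2 + 2*k + 3)))·t_k = (2*k**2 - 3*k + 3)*factorial(k + 2).
Check: Δs_k = (2*k + 1)*(k**2 + 2*k + 3)*factorial(k + 2). ✓

s_k = \left(2 k^{2} - 3 k + 3\right) \left(k + 2\right)!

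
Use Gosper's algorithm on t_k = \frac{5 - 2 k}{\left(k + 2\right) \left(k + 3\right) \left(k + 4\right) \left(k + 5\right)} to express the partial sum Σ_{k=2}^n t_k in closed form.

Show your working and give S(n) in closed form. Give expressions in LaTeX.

Step 1: r(k) = (k + 2)*(2*k - 3)/((k + 6)*(2*k - 5)).
Take A(k)=k + 2, B(k)=k + 6, C(k)=k - 5/2.
Set up (k + 2)·f(k+1) − (k + 5)·f(k) − (k - 5/2) = 0.
d = 3 from the (1,1,1) case.
Match coefficients ⇒ f(k) = -k*(k**2 + 9*k + 50)/48.
Then R = B(k−1)f/C = -k*(k + 5)*(k**2 + 9*k + 50)/(24*(2*k - 5)), so s_k = R(k)·t_k = k*(k**2 + 9*k + 50)/(24*(k + 2)*(k + 3)*(k + 4)).
Δs = (5 - 2*k)/(k**4 + 14*k**3 + 71*k**2 + 154*k + 120), as required.
Σ_(k=2)^n t_k = s_(n+1) − s_(2) = ((n**3 + 12*n**2 + 71*n + 60)/(24*(n**3 + 12*n**2 + 47*n + 60))) − (1/20), i.e. (-n**3 - 12*n**2 + 73*n - 60)/(120*(n**3 + 12*n**2 + 47*n + 60)).

S(n) = \frac{- n^{3} - 12 n^{2} + 73 n - 60}{120 \left(n^{3} + 12 n^{2} + 47 n + 60\right)}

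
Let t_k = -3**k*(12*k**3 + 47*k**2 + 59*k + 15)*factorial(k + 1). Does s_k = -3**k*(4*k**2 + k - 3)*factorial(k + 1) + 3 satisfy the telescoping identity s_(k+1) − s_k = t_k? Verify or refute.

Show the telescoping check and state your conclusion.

s_(k+1) = -3**(k + 1)*(k + 4*(k + 1)**2 - 2)*factorial(k + 2) + 3
s_(k+1) − s_k = -3**k*(12*k**3 + 47*k**2 + 59*k + 15)*factorial(k + 1)
(s_(k+1) − s_k) − t_k = 0

valid (s_(k+1) − s_k reduces to t_k)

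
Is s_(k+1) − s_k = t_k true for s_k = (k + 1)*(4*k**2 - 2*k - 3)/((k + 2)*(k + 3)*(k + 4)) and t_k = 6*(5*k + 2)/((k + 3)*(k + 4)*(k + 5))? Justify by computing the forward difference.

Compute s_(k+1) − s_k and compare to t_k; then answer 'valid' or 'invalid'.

Invalid: residual (4*k**2 - 24*k - 13)/(k**4 + 14*k**3 + 71*k**2 + 154*k + 120) ≠ 0.

s_(k+1) = -(k + 2)*(2*k - 4*(k + 1)**2 + 5)/((k + 3)*(k + 4)*(k + 5))
s_(k+1) − s_k = (34*k**2 + 48*k + 11)/(k**4 + 14*k**3 + 71*k**2 + 154*k + 120)
(s_(k+1) − s_k) − t_k = (4*k**2 - 24*k - 13)/(k**4 + 14*k**3 + 71*k**2 + 154*k + 120)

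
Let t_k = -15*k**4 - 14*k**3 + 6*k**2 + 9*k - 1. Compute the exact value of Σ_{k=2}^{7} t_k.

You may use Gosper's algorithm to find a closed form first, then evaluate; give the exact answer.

t_(k+1)/t_k = (15*k**4 + 74*k**3 + 126*k**2 + 81*k + 15)/(15*k**4 + 14*k**3 - 6*k**2 - 9*k + 1).
Take A(k)=1, B(k)=1, C(k)=k**4 + 14*k**3/15 - 2*k**2/5 - 3*k/5 + 1/15.
f must satisfy (1)·f(k+1) − (1)·f(k) = k**4 + 14*k**3/15 - 2*k**2/5 - 3*k/5 + 1/15.
Degrees (0,0,4) ⇒ d ≤ 5.
Solve for f: f(k) = k*(3*k**4 - 4*k**3 - 4*k**2 + 2*k + 4)/15 (degree 5 ≤ 5).
Then R = B(k−1)f/C = k*(3*k**4 - 4*k**3 - 4*k**2 + 2*k + 4)/(15*k**4 + 14*k**3 - 6*k**2 - 9*k + 1), so s_k = R(k)·t_k = k*(-3*k**4 + 4*k**3 + 4*k**2 - 2*k - 4).
Δs = -15*k**4 - 14*k**3 + 6*k**2 + 9*k - 1, as required.
Sum = s_(8) − s_(2); s_(8) = -80032, s_(2) = -16 ⇒ -80016.

Σ = -80016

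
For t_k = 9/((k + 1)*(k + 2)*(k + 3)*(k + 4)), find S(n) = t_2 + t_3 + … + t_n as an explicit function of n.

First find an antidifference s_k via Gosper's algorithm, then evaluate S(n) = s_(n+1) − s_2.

Step 1: r(k) = (k + 1)/(k + 5).
Factor: A=k + 1; B=k + 5; C=1.
f must satisfy (k + 1)·f(k+1) − (k + 4)·f(k) = 1.
Bound: deg f ≤ 3.
A polynomial solution: f(k) = k*(k**2 + 6*k + 11)/18.
So s_k = (B(k−1)f/C)·t_k = (k*(k + 4)*(k**2 + 6*k + 11)/18)·t_k = k*(k**2 + 6*k + 11)/(2*(k + 1)*(k + 2)*(k + 3)).
Verify: 9/(k**4 + 10*k**3 + 35*k**2 + 50*k + 24) matches t_k.
Σ_(k=2)^n t_k = s_(n+1) − s_(2) = ((n**3 + 9*n**2 + 26*n + 18)/(2*(n**3 + 9*n**2 + 26*n + 24))) − (9/20), i.e. (n**3 + 9*n**2 + 26*n - 36)/(20*(n**3 + 9*n**2 + 26*n + 24)).

S(n) = (n**3 + 9*n**2 + 26*n - 36)/(20*(n**3 + 9*n**2 + 26*n + 24))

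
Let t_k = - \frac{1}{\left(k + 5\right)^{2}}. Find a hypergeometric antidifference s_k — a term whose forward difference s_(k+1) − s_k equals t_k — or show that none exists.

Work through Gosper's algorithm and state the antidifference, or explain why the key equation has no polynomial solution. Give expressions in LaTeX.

not Gosper-summable; s_k does not exist

Step 1: r(k) = (k + 5)**2/(k + 6)**2.
So A=k**2 + 10*k + 25 and B=k**2 + 12*k + 36, with C=1.
Need (k**2 + 10*k + 25)·f(k+1) − (k**2 + 10*k + 25)·f(k) = 1.
deg f ≤ 0 (via 2,2,0).
Put f(k) = c0: A·f(k+1) − B(k−1)·f(k) − C = -1; need -1 = 0 — inconsistent ⇒ no f, not summable.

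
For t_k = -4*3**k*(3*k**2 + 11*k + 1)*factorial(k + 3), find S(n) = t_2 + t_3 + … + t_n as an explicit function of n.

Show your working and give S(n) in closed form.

S(n) = -12*3**n*n*factorial(n + 4) + 4320

Ratio r(k) = 3*(3*k**3 + 29*k**2 + 83*k + 60)/(3*k**2 + 11*k + 1).
Gosper form: A/B · C(k+1)/C(k) with A=3*k + 12, B=1, C=k**2 + 11*k/3 + 1/3.
Set up (3*k + 12)·f(k+1) − (1)·f(k) − (k**2 + 11*k/3 + 1/3) = 0.
Bound: deg f ≤ 1.
Solve for f: f(k) = (k - 1)/3 (degree 1 ≤ 1).
R(k) = B(k−1)·f(k)/C(k) = (k - 1)/(3*k**2 + 11*k + 1); s_k = R·t_k = -4*3**k*(k - 1)*factorial(k + 3).
s_(k+1) − s_k = -4*3**k*(3*k**2 + 11*k + 1)*factorial(k + 3) = t_k.
Telescope: S(n) = s_(n+1) − s_(2) = -12*3**n*n*factorial(n + 4) − (-4320) = -12*3**n*n*factorial(n + 4) + 4320.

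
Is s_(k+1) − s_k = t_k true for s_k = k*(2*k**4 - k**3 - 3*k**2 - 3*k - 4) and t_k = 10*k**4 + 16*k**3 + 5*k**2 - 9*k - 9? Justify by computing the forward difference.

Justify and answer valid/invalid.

s_(k+1) = 2*k**5 + 9*k**4 + 13*k**3 + 2*k**2 - 13*k - 9
s_(k+1) − s_k = 10*k**4 + 16*k**3 + 5*k**2 - 9*k - 9
(s_(k+1) − s_k) − t_k = 0

valid; difference matches t_k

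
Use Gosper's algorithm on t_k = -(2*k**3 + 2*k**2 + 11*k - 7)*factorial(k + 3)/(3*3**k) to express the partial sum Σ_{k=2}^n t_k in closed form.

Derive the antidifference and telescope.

Ratio r(k) = (2*k**4 + 16*k**3 + 53*k**2 + 92*k + 32)/(3*(2*k**3 + 2*k**2 + 11*k - 7)).
Factor: A=k/3 + 4/3; B=1; C=k**3 + k**2 + 11*k/2 - 7/2.
Need (k/3 + 4/3)·f(k+1) − (1)·f(k) = k**3 + k**2 + 11*k/2 - 7/2.
Bound: deg f ≤ 2.
Coefficient equations give f(k) = 3*(2*k**2 - 4*k + 1)/2.
R(k) = B(k−1)·f(k)/C(k) = 3*(2*k**2 - 4*k + 1)/(2*k**3 + 2*k**2 + 11*k - 7); s_k = R·t_k = -(2*k**2 - 4*k + 1)*factorial(k + 3)/3**k.
Verify: -(2*k**3 + 2*k**2 + 11*k - 7)*factorial(k + 3)/(3*3**k) matches t_k.
Telescope: S(n) = s_(n+1) − s_(2) = -3**(-n - 1)*(2*n**2 - 1)*factorial(n + 4) − (-40/3) = 40/3 - 2*n**2*factorial(n + 4)/(3*3**n) + factorial(n + 4)/(3*3**n).

S(n) = 40/3 - 2*n**2*factorial(n + 4)/(3*3**n) + factorial(n + 4)/(3*3**n)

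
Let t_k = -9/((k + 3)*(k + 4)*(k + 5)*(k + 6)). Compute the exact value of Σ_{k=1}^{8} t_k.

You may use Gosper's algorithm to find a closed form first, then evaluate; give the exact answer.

The ratio is (k + 3)/(k + 7).
Factor: A=k + 3; B=k + 7; C=1.
f must satisfy (k + 3)·f(k+1) − (k + 6)·f(k) = 1.
d = 3 from the (1,1,0) case.
Coefficient equations give f(k) = k*(k**2 + 12*k + 47)/180.
Certificate R = B(k−1)f/C = k*(k + 6)*(k**2 + 12*k + 47)/180 gives s_k = k*(-k**2 - 12*k - 47)/(20*(k + 3)*(k + 4)*(k + 5)).
Δs = -9/(k**4 + 18*k**3 + 119*k**2 + 342*k + 360), as required.
Evaluate s at k=9 and k=1: -177/3640 and -1/40; difference -43/1820.

Σ = -43/1820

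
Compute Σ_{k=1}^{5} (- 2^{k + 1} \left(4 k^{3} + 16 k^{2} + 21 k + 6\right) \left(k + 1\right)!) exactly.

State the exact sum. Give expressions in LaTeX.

The ratio is 2*(4*k**4 + 36*k**3 + 121*k**2 + 177*k + 94)/(4*k**3 + 16*k**2 + 21*k + 6).
Normal form (A,B,C) = (2*k + 4, 1, k**3 + 4*k**2 + 21*k/4 + 3/2).
Set up (2*k + 4)·f(k+1) − (1)·f(k) − (k**3 + 4*k**2 + 21*k/4 + 3/2) = 0.
From deg A=1, deg B=0, deg C=3: d=2.
Match coefficients ⇒ f(k) = (2*k**2 + k - 2)/4.
Get s_k = R·t_k = -2**(k + 1)*(2*k**2 + k - 2)*factorial(k + 1) with R(k) = B(k−1)f(k)/C(k) = (2*k**2 + k - 2)/(4*k**3 + 16*k**2 + 21*k + 6).
Verify: -2**(k + 1)*(4*k**3 + 16*k**2 + 21*k + 6)*factorial(k + 1) matches t_k.
Evaluate s at k=6 and k=1: -49029120 and -8; difference -49029112.

Σ = -49029112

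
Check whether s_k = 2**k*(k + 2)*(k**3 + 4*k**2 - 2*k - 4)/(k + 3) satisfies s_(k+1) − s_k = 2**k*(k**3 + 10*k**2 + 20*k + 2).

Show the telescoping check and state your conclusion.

Invalid: residual 2**k*(-k**4 - 12*k**3 - 46*k**2 - 64*k - 10)/(k**2 + 7*k + 12) ≠ 0.

s_(k+1) = 2**(k + 1)*(k**4 + 10*k**3 + 30*k**2 + 26*k - 3)/(k + 4)
s_(k+1) − s_k = 2**k*(k**5 + 16*k**4 + 90*k**3 + 216*k**2 + 190*k + 14)/(k**2 + 7*k + 12)
(s_(k+1) − s_k) − t_k = 2**k*(-k**4 - 12*k**3 - 46*k**2 - 64*k - 10)/(k**2 + 7*k + 12)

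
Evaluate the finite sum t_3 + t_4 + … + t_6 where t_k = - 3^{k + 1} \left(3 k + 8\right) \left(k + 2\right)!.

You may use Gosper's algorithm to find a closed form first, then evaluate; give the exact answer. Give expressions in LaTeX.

Step 1: r(k) = 3*(k + 3)*(3*k + 11)/(3*k + 8).
Factor: A=3*k + 9; B=1; C=k + 8/3.
Set up (3*k + 9)·f(k+1) − (1)·f(k) − (k + 8/3) = 0.
deg f ≤ 0 (via 1,0,1).
A polynomial solution: f(k) = 1/3.
Then R = B(k−1)f/C = 1/(3*k + 8), so s_k = R(k)·t_k = -3**(k + 1)*factorial(k + 2).
s_(k+1) − s_k = -3**(k + 1)*(3*k + 8)*factorial(k + 2) = t_k.
Sum = s_(7) − s_(3); s_(7) = -2380855680, s_(3) = -9720 ⇒ -2380845960.

Σ = -2380845960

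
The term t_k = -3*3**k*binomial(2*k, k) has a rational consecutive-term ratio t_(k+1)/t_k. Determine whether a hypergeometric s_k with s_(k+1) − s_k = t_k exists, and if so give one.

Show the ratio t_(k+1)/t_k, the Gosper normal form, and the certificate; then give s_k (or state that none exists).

no hypergeometric antidifference exists

Compute t_(k+1)/t_k: get 6*(2*k + 1)/(k + 1).
Gosper form: A/B · C(k+1)/C(k) with A=12*k + 6, B=k + 1, C=1.
f must satisfy (12*k + 6)·f(k+1) − (k)·f(k) = 1.
Degrees (1,1,0) ⇒ d ≤ -1.
Negative degree bound (-1): no f exists, t_k not Gosper-summable.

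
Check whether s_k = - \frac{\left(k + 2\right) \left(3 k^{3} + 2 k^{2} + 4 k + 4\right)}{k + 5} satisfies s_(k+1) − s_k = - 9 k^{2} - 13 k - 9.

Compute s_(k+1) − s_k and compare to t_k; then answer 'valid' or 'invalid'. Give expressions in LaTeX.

Invalid: residual \frac{3 \left(6 k^{3} + 56 k^{2} + 70 k + 41\right)}{k^{2} + 11 k + 30} ≠ 0.

s_(k+1) = (-3*k**4 - 20*k**3 - 50*k**2 - 64*k - 39)/(k + 6)
s_(k+1) − s_k = (-9*k**4 - 94*k**3 - 254*k**2 - 279*k - 147)/(k**2 + 11*k + 30)
(s_(k+1) − s_k) − t_k = 3*(6*k**3 + 56*k**2 + 70*k + 41)/(k**2 + 11*k + 30)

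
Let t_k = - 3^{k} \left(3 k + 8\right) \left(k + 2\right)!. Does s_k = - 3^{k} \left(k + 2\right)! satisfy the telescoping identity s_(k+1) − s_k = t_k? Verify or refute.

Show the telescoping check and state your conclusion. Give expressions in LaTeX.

s_(k+1) = -3**(k + 1)*factorial(k + 3)
s_(k+1) − s_k = -3**k*(3*k + 8)*factorial(k + 2)
(s_(k+1) − s_k) − t_k = 0

Valid — Δs_k = t_k.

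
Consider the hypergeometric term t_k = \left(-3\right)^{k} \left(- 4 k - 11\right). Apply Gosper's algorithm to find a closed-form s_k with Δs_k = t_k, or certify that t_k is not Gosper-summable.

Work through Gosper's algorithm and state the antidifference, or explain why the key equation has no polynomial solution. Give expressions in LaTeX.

Ratio r(k) = 3*(-4*k - 15)/(4*k + 11).
Normal form (A,B,C) = (-3, 1, k + 11/4).
Key eq: (-3)·f(k+1) = (1)·f(k) + (k + 11/4).
Degrees (0,0,1) ⇒ d ≤ 1.
A polynomial solution: f(k) = -(k + 2)/4.
Get s_k = R·t_k = (-3)**k*(k + 2) with R(k) = B(k−1)f(k)/C(k) = -(k + 2)/(4*k + 11).
Verify: (-3)**k*(-4*k - 11) matches t_k.

s_k = \left(-3\right)^{k} \left(k + 2\right)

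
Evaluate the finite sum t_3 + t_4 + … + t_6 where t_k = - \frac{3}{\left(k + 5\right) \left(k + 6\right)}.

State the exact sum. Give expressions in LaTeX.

Σ = -1/8

r(k) = (k + 5)/(k + 7) after simplifying.
So A=k + 5 and B=k + 7, with C=1.
f must satisfy (k + 5)·f(k+1) − (k + 6)·f(k) = 1.
Bound: deg f ≤ 1.
Solving with deg f ≤ 1: f(k) = k/5.
R(k) = B(k−1)·f(k)/C(k) = k*(k + 6)/5; s_k = R·t_k = -3*k/(5*k + 25).
Δs = -3/(k**2 + 11*k + 30), as required.
Telescoping: Σ = s_(7) − s_(3) = -7/20 − (-9/40) = -1/8.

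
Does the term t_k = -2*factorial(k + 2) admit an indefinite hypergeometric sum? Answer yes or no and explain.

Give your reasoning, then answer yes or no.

Compute t_(k+1)/t_k: get k + 3.
Gosper form: A/B · C(k+1)/C(k) with A=k + 3, B=1, C=1.
Solve (k + 3)·f(k+1) − (1)·f(k) = 1.
From deg A=1, deg B=0, deg C=0: d=-1.
d = -1 < 0 ⇒ no nonzero polynomial f; not summable.

No — negative degree bound, so no certificate f.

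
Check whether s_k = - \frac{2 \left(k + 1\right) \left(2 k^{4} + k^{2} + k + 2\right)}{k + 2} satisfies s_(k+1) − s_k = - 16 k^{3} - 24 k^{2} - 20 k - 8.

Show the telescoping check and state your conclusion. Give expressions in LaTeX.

s_(k+1) = -2*(k + 2)*(k + 2*(k + 1)**4 + (k + 1)**2 + 3)/(k + 3)
s_(k+1) − s_k = 2*(-8*k**5 - 46*k**4 - 90*k**3 - 93*k**2 - 57*k - 18)/(k**2 + 5*k + 6)
(s_(k+1) − s_k) − t_k = 2*(6*k**4 + 28*k**3 + 33*k**2 + 23*k + 6)/(k**2 + 5*k + 6)

Invalid: residual \frac{2 \left(6 k^{4} + 28 k^{3} + 33 k^{2} + 23 k + 6\right)}{k^{2} + 5 k + 6} ≠ 0.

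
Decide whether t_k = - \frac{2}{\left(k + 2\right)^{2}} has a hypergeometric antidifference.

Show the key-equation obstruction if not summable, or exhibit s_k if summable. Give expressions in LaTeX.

No — the linear system for f has no solution.

r(k) = (k + 2)**2/(k + 3)**2 after simplifying.
A = k**2 + 4*k + 4, B = k**2 + 6*k + 9, C = 1.
Set up (k**2 + 4*k + 4)·f(k+1) − (k**2 + 4*k + 4)·f(k) − (1) = 0.
d = 0 from the (2,2,0) case.
Put f(k) = c0: A·f(k+1) − B(k−1)·f(k) − C = -1; need -1 = 0 — inconsistent ⇒ no f, not summable.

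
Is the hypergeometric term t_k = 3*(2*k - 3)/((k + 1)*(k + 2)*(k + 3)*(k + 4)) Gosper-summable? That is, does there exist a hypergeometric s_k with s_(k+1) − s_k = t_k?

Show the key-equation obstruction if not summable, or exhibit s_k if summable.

Yes. s_k = k*(-k**2 - 6*k - 20)/(3*(k + 1)*(k + 2)*(k + 3)).

The ratio is (k + 1)*(2*k - 1)/((k + 5)*(2*k - 3)).
Normal form (A,B,C) = (k + 1, k + 5, k - 3/2).
Solve (k + 1)·f(k+1) − (k + 4)·f(k) = k - 3/2.
Degrees (1,1,1) ⇒ d ≤ 3.
A polynomial solution: f(k) = -k*(k**2 + 6*k + 20)/18.
R(k) = B(k−1)·f(k)/C(k) = -k*(k + 4)*(k**2 + 6*k + 20)/(9*(2*k - 3)); s_k = R·t_k = k*(-k**2 - 6*k - 20)/(3*(k + 1)*(k + 2)*(k + 3)).
Check: Δs_k = 3*(2*k - 3)/(k**4 + 10*k**3 + 35*k**2 + 50*k + 24). ✓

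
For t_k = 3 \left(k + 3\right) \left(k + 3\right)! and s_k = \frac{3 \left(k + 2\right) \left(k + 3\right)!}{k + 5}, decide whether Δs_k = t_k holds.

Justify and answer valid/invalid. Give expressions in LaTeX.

Invalid: residual - \frac{9 \left(k^{2} + 8 k + 14\right) \left(k + 3\right)!}{\left(k + 5\right) \left(k + 6\right)} ≠ 0.

s_(k+1) = 3*(k + 3)*factorial(k + 4)/(k + 6)
s_(k+1) − s_k = 3*(k**3 + 11*k**2 + 39*k + 48)*factorial(k + 3)/((k + 5)*(k + 6))
(s_(k+1) − s_k) − t_k = -9*(k**2 + 8*k + 14)*factorial(k + 3)/((k + 5)*(k + 6))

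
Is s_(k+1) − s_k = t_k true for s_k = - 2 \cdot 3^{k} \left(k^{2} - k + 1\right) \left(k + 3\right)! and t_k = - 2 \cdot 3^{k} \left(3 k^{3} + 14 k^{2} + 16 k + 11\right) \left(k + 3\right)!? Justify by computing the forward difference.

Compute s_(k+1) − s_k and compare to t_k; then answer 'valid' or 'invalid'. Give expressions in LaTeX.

Valid: the claim telescopes to t_k.

s_(k+1) = -6*3**k*(k**2 + k + 1)*factorial(k + 4)
s_(k+1) − s_k = -2*3**k*(3*k**3 + 14*k**2 + 16*k + 11)*factorial(k + 3)
(s_(k+1) − s_k) − t_k = 0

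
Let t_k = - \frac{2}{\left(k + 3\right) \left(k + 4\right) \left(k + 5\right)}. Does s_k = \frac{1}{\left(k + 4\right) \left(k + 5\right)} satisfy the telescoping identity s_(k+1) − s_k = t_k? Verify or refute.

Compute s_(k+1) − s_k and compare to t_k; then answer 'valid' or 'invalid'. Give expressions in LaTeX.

s_(k+1) = 1/((k + 5)*(k + 6))
s_(k+1) − s_k = -2/(k**3 + 15*k**2 + 74*k + 120)
(s_(k+1) − s_k) − t_k = 6/(k**4 + 18*k**3 + 119*k**2 + 342*k + 360)

Invalid: residual \frac{6}{k^{4} + 18 k^{3} + 119 k^{2} + 342 k + 360} ≠ 0.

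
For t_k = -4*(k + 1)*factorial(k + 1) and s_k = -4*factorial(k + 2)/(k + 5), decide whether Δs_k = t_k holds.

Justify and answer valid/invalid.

s_(k+1) = -4*factorial(k + 3)/(k + 6)
s_(k+1) − s_k = -4*(k**2 + 7*k + 9)*factorial(k + 2)/((k + 5)*(k + 6))
(s_(k+1) − s_k) − t_k = 12*(k**2 + 6*k + 4)*factorial(k + 1)/((k + 5)*(k + 6))

Invalid: residual 12*(k**2 + 6*k + 4)*factorial(k + 1)/((k + 5)*(k + 6)) ≠ 0.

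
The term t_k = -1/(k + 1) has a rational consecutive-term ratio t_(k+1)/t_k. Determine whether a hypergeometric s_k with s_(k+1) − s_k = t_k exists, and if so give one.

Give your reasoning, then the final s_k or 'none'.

Ratio r(k) = (k + 1)/(k + 2).
Factor: A=k + 1; B=k + 2; C=1.
Key eq: (k + 1)·f(k+1) = (k + 1)·f(k) + (1).
Degrees (1,1,0) ⇒ d ≤ 0.
Write f(k) = c0. Then LHS − RHS = -1, requiring -1 = 0: contradictory. No certificate.

none — t_k is not Gosper-summable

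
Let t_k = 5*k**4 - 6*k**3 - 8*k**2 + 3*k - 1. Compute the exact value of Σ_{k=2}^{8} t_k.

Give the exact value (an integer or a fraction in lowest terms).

Step 1: r(k) = (5*k**4 + 14*k**3 + 4*k**2 - 11*k - 7)/(5*k**4 - 6*k**3 - 8*k**2 + 3*k - 1).
Gosper form: A/B · C(k+1)/C(k) with A=1, B=1, C=k**4 - 6*k**3/5 - 8*k**2/5 + 3*k/5 - 1/5.
Key eq: (1)·f(k+1) = (1)·f(k) + (k**4 - 6*k**3/5 - 8*k**2/5 + 3*k/5 - 1/5).
Bound: deg f ≤ 5.
Solving with deg f ≤ 5: f(k) = k*(k**4 - 4*k**3 + 2*k**2 + 4*k - 4)/5.
Certificate R = B(k−1)f/C = k*(k**4 - 4*k**3 + 2*k**2 + 4*k - 4)/(5*k**4 - 6*k**3 - 8*k**2 + 3*k - 1) gives s_k = k*(k**4 - 4*k**3 + 2*k**2 + 4*k - 4).
Check: Δs_k = 5*k**4 - 6*k**3 - 8*k**2 + 3*k - 1. ✓
Σ_(k=2)^(8) t_k = s_(9) − s_(2) = 34551 − (-8) = 34559.

Σ = 34559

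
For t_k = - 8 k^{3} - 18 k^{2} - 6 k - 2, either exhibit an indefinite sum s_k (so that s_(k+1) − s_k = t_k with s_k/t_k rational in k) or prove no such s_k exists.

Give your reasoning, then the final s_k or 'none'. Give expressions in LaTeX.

Compute t_(k+1)/t_k: get (4*k**3 + 21*k**2 + 33*k + 17)/(4*k**3 + 9*k**2 + 3*k + 1).
Factor: A=1; B=1; C=k**3 + 9*k**2/4 + 3*k/4 + 1/4.
Set up (1)·f(k+1) − (1)·f(k) − (k**3 + 9*k**2/4 + 3*k/4 + 1/4) = 0.
deg f ≤ 4 (via 0,0,3).
Solve for f: f(k) = k*(k**3 + k**2 - 2*k + 1)/4 (degree 4 ≤ 4).
Get s_k = R·t_k = 2*k*(-k**3 - k**2 + 2*k - 1) with R(k) = B(k−1)f(k)/C(k) = k*(k**3 + k**2 - 2*k + 1)/(4*k**3 + 9*k**2 + 3*k + 1).
s_(k+1) − s_k = -8*k**3 - 18*k**2 - 6*k - 2 = t_k.

s_k = 2 k \left(- k^{3} - k^{2} + 2 k - 1\right)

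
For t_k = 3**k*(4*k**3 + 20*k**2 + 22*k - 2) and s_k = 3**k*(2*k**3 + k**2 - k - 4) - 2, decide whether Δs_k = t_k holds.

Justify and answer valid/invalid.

valid; difference matches t_k

s_(k+1) = 3**(k + 1)*(-k + 2*(k + 1)**3 + (k + 1)**2 - 5) - 2
s_(k+1) − s_k = 3**k*(4*k**3 + 20*k**2 + 22*k - 2)
(s_(k+1) − s_k) − t_k = 0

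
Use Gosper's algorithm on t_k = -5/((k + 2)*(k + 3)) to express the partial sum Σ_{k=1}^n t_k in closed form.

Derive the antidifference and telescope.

S(n) = -5*n/(3*n + 9)

Step 1: r(k) = (k + 2)/(k + 4).
Normal form (A,B,C) = (k + 2, k + 4, 1).
Solve (k + 2)·f(k+1) − (k + 3)·f(k) = 1.
deg f ≤ 1 (via 1,1,0).
Solve for f: f(k) = k/2 (degree 1 ≤ 1).
Certificate R = B(k−1)f/C = k*(k + 3)/2 gives s_k = -5*k/(2*k + 4).
Verify: -5/(k**2 + 5*k + 6) matches t_k.
Evaluate: s_(n+1) = 5*(-n - 1)/(2*(n + 3)); subtract s_(1) = -5/6 ⇒ S(n) = -5*n/(3*n + 9).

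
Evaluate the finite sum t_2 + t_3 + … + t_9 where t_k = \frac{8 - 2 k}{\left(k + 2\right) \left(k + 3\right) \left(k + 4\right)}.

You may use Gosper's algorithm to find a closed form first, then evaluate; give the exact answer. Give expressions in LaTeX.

Compute t_(k+1)/t_k: get (k - 3)*(k + 2)/((k - 4)*(k + 5)).
So A=k + 2 and B=k + 5, with C=k - 4.
Solve (k + 2)·f(k+1) − (k + 4)·f(k) = k - 4.
d = 2 from the (1,1,1) case.
Match coefficients ⇒ f(k) = -k*(k + 11)/6.
Certificate R = B(k−1)f/C = -k*(k + 4)*(k + 11)/(6*(k - 4)) gives s_k = k*(k + 11)/(3*(k + 2)*(k + 3)).
Δs = 2*(4 - k)/(k**3 + 9*k**2 + 26*k + 24), as required.
Telescoping: Σ = s_(10) − s_(2) = 35/78 − (13/30) = 1/65.

Σ = 1/65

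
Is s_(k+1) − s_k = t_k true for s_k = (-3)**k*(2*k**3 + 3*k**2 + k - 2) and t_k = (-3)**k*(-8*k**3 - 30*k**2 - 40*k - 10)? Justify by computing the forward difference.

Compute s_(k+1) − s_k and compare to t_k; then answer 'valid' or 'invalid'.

s_(k+1) = (-3)**(k + 1)*(2*k**3 + 9*k**2 + 13*k + 4)
s_(k+1) − s_k = (-3)**k*(-8*k**3 - 30*k**2 - 40*k - 10)
(s_(k+1) − s_k) − t_k = 0

Valid: the claim telescopes to t_k.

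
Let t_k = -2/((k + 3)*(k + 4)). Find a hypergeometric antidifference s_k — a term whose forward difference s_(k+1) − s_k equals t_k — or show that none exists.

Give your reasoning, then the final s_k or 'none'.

Compute t_(k+1)/t_k: get (k + 3)/(k + 5).
Take A(k)=k + 3, B(k)=k + 5, C(k)=1.
Need (k + 3)·f(k+1) − (k + 4)·f(k) = 1.
From deg A=1, deg B=1, deg C=0: d=1.
A polynomial solution: f(k) = k/3.
So s_k = (B(k−1)f/C)·t_k = (k*(k + 4)/3)·t_k = -2*k/(3*k + 9).
Δs = -2/(k**2 + 7*k + 12), as required.

s_k = -2*k/(3*k + 9)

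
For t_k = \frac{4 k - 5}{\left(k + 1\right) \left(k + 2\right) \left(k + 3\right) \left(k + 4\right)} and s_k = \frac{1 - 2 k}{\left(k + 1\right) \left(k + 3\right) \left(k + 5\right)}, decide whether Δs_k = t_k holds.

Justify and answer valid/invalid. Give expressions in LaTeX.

s_(k+1) = (-2*k - 1)/((k + 2)*(k + 4)*(k + 6))
s_(k+1) − s_k = (4*k**3 + 21*k**2 - k - 63)/(k**6 + 21*k**5 + 175*k**4 + 735*k**3 + 1624*k**2 + 1764*k + 720)
(s_(k+1) − s_k) − t_k = 3*(-6*k**2 - 22*k + 29)/(k**6 + 21*k**5 + 175*k**4 + 735*k**3 + 1624*k**2 + 1764*k + 720)

Invalid: residual \frac{3 \left(- 6 k^{2} - 22 k + 29\right)}{k^{6} + 21 k^{5} + 175 k^{4} + 735 k^{3} + 1624 k^{2} + 1764 k + 720} ≠ 0.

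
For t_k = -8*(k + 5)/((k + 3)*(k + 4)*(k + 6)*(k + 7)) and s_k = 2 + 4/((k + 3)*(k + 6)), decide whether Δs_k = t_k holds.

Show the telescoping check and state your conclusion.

s_(k+1) = 2 + 4/((k + 4)*(k + 7))
s_(k+1) − s_k = 8*(-k - 5)/(k**4 + 20*k**3 + 145*k**2 + 450*k + 504)
(s_(k+1) − s_k) − t_k = 0

Valid: the claim telescopes to t_k.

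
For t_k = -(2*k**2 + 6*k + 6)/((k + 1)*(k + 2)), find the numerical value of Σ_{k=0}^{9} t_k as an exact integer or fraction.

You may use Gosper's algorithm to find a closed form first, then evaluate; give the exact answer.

Σ = -240/11

Ratio r(k) = (k + 1)*(3*k + (k + 1)**2 + 6)/((k + 3)*(k**2 + 3*k + 3)).
Factor: A=k + 1; B=k + 3; C=k**2 + 3*k + 3.
Key eq: (k + 1)·f(k+1) = (k + 2)·f(k) + (k**2 + 3*k + 3).
From deg A=1, deg B=1, deg C=2: d=2.
A polynomial solution: f(k) = k*(k + 2).
Then R = B(k−1)f/C = k*(k + 2)**2/(k**2 + 3*k + 3), so s_k = R(k)·t_k = -2*k*(k + 2)/(k + 1).
Check: Δs_k = 2*(-k**2 - 3*k - 3)/(k**2 + 3*k + 2). ✓
Telescoping: Σ = s_(10) − s_(0) = -240/11 − (0) = -240/11.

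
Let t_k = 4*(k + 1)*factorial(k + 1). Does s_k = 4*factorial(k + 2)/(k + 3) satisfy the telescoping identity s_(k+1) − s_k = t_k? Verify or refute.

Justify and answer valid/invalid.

s_(k+1) = 4*factorial(k + 3)/(k + 4)
s_(k+1) − s_k = 4*(k**2 + 5*k + 5)*factorial(k + 2)/((k + 3)*(k + 4))
(s_(k+1) − s_k) − t_k = -4*(k**2 + 4*k + 2)*factorial(k + 1)/((k + 3)*(k + 4))

Invalid: residual -4*(k**2 + 4*k + 2)*factorial(k + 1)/((k + 3)*(k + 4)) ≠ 0.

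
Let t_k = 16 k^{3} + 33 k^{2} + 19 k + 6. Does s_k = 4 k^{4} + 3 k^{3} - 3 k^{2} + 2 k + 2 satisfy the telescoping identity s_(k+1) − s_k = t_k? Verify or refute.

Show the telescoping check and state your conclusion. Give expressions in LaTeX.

s_(k+1) = 4*k**4 + 19*k**3 + 30*k**2 + 21*k + 8
s_(k+1) − s_k = 16*k**3 + 33*k**2 + 19*k + 6
(s_(k+1) − s_k) − t_k = 0

Valid: the claim telescopes to t_k.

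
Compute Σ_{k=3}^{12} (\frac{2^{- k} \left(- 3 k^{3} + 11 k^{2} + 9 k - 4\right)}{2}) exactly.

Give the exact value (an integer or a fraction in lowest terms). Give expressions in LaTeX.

The ratio is (3*k**3 - 2*k**2 - 22*k - 13)/(2*(3*k**3 - 11*k**2 - 9*k + 4)).
Factor: A=1/2; B=1; C=k**3 - 11*k**2/3 - 3*k + 4/3.
Key eq: (1/2)·f(k+1) = (1)·f(k) + (k**3 - 11*k**2/3 - 3*k + 4/3).
Degrees (0,0,3) ⇒ d ≤ 3.
Coefficient equations give f(k) = -2*(k + 1)*(3*k**2 - 5*k + 1)/3.
R(k) = B(k−1)·f(k)/C(k) = -2*(k + 1)*(3*k**2 - 5*k + 1)/(3*k**3 - 11*k**2 - 9*k + 4); s_k = R·t_k = (3*k**3 - 2*k**2 - 4*k + 1)/2**k.
Check: Δs_k = (-3*k**3 + 11*k**2 + 9*k - 4)/(2*2**k). ✓
Telescoping: Σ = s_(13) − s_(3) = 3101/4096 − (13/2) = -23523/4096.

Σ = -23523/4096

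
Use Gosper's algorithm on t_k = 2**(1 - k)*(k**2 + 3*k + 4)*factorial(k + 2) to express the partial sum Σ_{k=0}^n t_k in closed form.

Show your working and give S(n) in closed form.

S(n) = -8 + 2*n*factorial(n + 3)/2**n + 4*factorial(n + 3)/2**n

r(k) = (k + 3)*(3*k + (k + 1)**2 + 7)/(2*(k**2 + 3*k + 4)) after simplifying.
A = k/2 + 3/2, B = 1, C = k**2 + 3*k + 4.
Need (k/2 + 3/2)·f(k+1) − (1)·f(k) = k**2 + 3*k + 4.
Bound: deg f ≤ 1.
Solve for f: f(k) = 2*(k + 1) (degree 1 ≤ 1).
Certificate R = B(k−1)f/C = 2*(k + 1)/(k**2 + 3*k + 4) gives s_k = 2**(2 - k)*(k + 1)*factorial(k + 2).
s_(k+1) − s_k = 2**(1 - k)*(k**2 + 3*k + 4)*factorial(k + 2) = t_k.
s_(n+1) = 2**(1 - n)*(n + 2)*factorial(n + 3) and s_(0) = 8, so S(n) = -8 + 2*n*factorial(n + 3)/2**n + 4*factorial(n + 3)/2**n.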